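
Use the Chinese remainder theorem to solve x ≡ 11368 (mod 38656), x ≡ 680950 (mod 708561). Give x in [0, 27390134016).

Write x = 11368 + 38656·k. Then 38656·k ≡ 680950 − 11368 ≡ 669582 (mod 708561).
Need 38656⁻¹ mod 708561. Extended Euclid on (708561, 38656):
708561 = 18·38656 + 12753
38656 = 3·12753 + 397
12753 = 32·397 + 49
397 = 8·49 + 5
49 = 9·5 + 4
5 = 1·4 + 1
4 = 4·1 + 0
Back-substitute:
1 = 5 − 4
1 = −49 + 10·5
1 = 10·397 − 81·49
1 = −81·12753 + 2602·397
1 = 2602·38656 − 7887·12753
1 = −7887·708561 + 144568·38656
38656⁻¹ ≡ 144568 (mod 708561), so k ≡ 144568·669582 ≡ 69561 (mod 708561).
x = 11368 + 38656·69561 = 2688961384.

2688961384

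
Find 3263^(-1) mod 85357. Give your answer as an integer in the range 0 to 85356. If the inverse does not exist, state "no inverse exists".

34373

gcd(85357, 3263) by repeated division:
85357 = 26×3263 + 519
3263 = 6×519 + 149
519 = 3×149 + 72
149 = 2×72 + 5
72 = 14×5 + 2
5 = 2×2 + 1
2 = 2×1 + 0
The gcd is 1. Working backward:
1 = 5 − 2·2
1 = −2·72 + 29·5
1 = 29·149 − 60·72
1 = −60·519 + 209·149
1 = 209·3263 − 1314·519
1 = −1314·85357 + 34373·3263
So 3263·34373 ≡ 1 (mod 85357).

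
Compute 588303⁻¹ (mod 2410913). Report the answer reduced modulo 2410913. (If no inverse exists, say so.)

Extended Euclidean algorithm:
2410913 = 4·588303 + 57701
588303 = 10·57701 + 11293
57701 = 5·11293 + 1236
11293 = 9·1236 + 169
1236 = 7·169 + 53
169 = 3·53 + 10
53 = 5·10 + 3
10 = 3·3 + 1
3 = 3·1 + 0
gcd = 1, so the inverse exists. Back-substitute:
1 = 10 − 3·3
1 = −3·53 + 16·10
1 = 16·169 − 51·53
1 = −51·1236 + 373·169
1 = 373·11293 − 3408·1236
1 = −3408·57701 + 17413·11293
1 = 17413·588303 − 177538·57701
1 = −177538·2410913 + 727565·588303
So 588303·727565 ≡ 1 (mod 2410913).

727565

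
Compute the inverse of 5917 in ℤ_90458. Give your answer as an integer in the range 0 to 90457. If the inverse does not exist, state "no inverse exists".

Apply the Euclidean algorithm to 90458 and 5917:
90458 = 15·5917 + 1703
5917 = 3·1703 + 808
1703 = 2·808 + 87
808 = 9·87 + 25
87 = 3·25 + 12
25 = 2·12 + 1
12 = 12·1 + 0
The gcd is 1. Working backward:
1 = 25 − 2·12
1 = −2·87 + 7·25
1 = 7·808 − 65·87
1 = −65·1703 + 137·808
1 = 137·5917 − 476·1703
1 = −476·90458 + 7277·5917
So 5917·7277 ≡ 1 (mod 90458).

7277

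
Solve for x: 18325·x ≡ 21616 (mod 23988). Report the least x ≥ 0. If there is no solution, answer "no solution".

352

First find gcd(18325, 23988):
23988 = 1×18325 + 5663
18325 = 3×5663 + 1336
5663 = 4×1336 + 319
1336 = 4×319 + 60
319 = 5×60 + 19
60 = 3×19 + 3
19 = 6×3 + 1
3 = 3×1 + 0
gcd = 1, so a unique solution mod 23988 exists.
Back-substitute for the Bézout coefficients:
1 = 19 − 6·3
1 = −6·60 + 19·19
1 = 19·319 − 101·60
1 = −101·1336 + 423·319
1 = 423·5663 − 1793·1336
1 = −1793·18325 + 5802·5663
1 = 5802·23988 − 7595·18325
So 18325·(-7595) ≡ 1 (mod 23988), giving 18325⁻¹ ≡ 16393.
x ≡ 18325⁻¹·21616 ≡ 16393·21616 ≡ 352 (mod 23988).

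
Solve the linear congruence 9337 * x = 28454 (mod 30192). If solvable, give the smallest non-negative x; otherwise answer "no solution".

First find gcd(9337, 30192):
30192 = 3*9337 + 2181
9337 = 4*2181 + 613
2181 = 3*613 + 342
613 = 1*342 + 271
342 = 1*271 + 71
271 = 3*71 + 58
71 = 1*58 + 13
58 = 4*13 + 6
13 = 2*6 + 1
6 = 6*1 + 0
gcd = 1, so a unique solution mod 30192 exists.
Back-substitute for the Bézout coefficients:
1 = 13 − 2·6
1 = −2·58 + 9·13
1 = 9·71 − 11·58
1 = −11·271 + 42·71
1 = 42·342 − 53·271
1 = −53·613 + 95·342
1 = 95·2181 − 338·613
1 = −338·9337 + 1447·2181
1 = 1447·30192 − 4679·9337
So 9337·(-4679) ≡ 1 (mod 30192), giving 9337⁻¹ ≡ 25513.
x ≡ 9337⁻¹·28454 ≡ 25513·28454 ≡ 10454 (mod 30192).

10454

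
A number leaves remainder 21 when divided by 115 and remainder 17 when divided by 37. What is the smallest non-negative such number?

4161

Write x = 21 + 115·k. Then 115·k ≡ 17 − 21 ≡ 33 (mod 37).
Need 115⁻¹ mod 37. Extended Euclid on (37, 4):
37 = 9·4 + 1
4 = 4·1 + 0
Back-substitute:
1 = 37 − 9·4
115⁻¹ ≡ 28 (mod 37), so k ≡ 28·33 ≡ 36 (mod 37).
x = 21 + 115·36 = 4161.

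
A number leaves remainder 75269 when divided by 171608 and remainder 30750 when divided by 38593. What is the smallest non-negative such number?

Write x = 75269 + 171608·k. Then 171608·k ≡ 30750 − 75269 ≡ 32667 (mod 38593).
Need 171608⁻¹ mod 38593. Extended Euclid on (38593, 17236):
38593 = 2*17236 + 4121
17236 = 4*4121 + 752
4121 = 5*752 + 361
752 = 2*361 + 30
361 = 12*30 + 1
30 = 30*1 + 0
Back-substitute:
1 = 361 − 12·30
1 = −12·752 + 25·361
1 = 25·4121 − 137·752
1 = −137·17236 + 573·4121
1 = 573·38593 − 1283·17236
171608⁻¹ ≡ 37310 (mod 38593), so k ≡ 37310·32667 ≡ 237 (mod 38593).
x = 75269 + 171608·237 = 40746365.

40746365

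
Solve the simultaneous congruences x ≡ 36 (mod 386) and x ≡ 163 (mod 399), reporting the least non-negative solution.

Write x = 36 + 386·k. Then 386·k ≡ 163 − 36 ≡ 127 (mod 399).
Need 386⁻¹ mod 399. Extended Euclid on (399, 386):
399 = 1*386 + 13
386 = 29*13 + 9
13 = 1*9 + 4
9 = 2*4 + 1
4 = 4*1 + 0
Back-substitute:
1 = 9 − 2·4
1 = −2·13 + 3·9
1 = 3·386 − 89·13
1 = −89·399 + 92·386
386⁻¹ ≡ 92 (mod 399), so k ≡ 92·127 ≡ 113 (mod 399).
x = 36 + 386·113 = 43654.

43654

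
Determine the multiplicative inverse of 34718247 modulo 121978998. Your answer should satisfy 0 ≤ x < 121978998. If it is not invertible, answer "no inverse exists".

no inverse exists

Euclidean algorithm on 121978998, 34718247:
121978998 = 3×34718247 + 17824257
34718247 = 1×17824257 + 16893990
17824257 = 1×16893990 + 930267
16893990 = 18×930267 + 149184
930267 = 6×149184 + 35163
149184 = 4×35163 + 8532
35163 = 4×8532 + 1035
8532 = 8×1035 + 252
1035 = 4×252 + 27
252 = 9×27 + 9
27 = 3×9 + 0
Since gcd = 9 > 1, 34718247 is not a unit mod 121978998.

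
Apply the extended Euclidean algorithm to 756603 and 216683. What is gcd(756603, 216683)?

1

Repeated division:
756603 = 3×216683 + 106554
216683 = 2×106554 + 3575
106554 = 29×3575 + 2879
3575 = 1×2879 + 696
2879 = 4×696 + 95
696 = 7×95 + 31
95 = 3×31 + 2
31 = 15×2 + 1
2 = 2×1 + 0
gcd(756603, 216683) = 1.
Working backward:
1 = 31 − 15·2
1 = −15·95 + 46·31
1 = 46·696 − 337·95
1 = −337·2879 + 1394·696
1 = 1394·3575 − 1731·2879
1 = −1731·106554 + 51593·3575
1 = 51593·216683 − 104917·106554
1 = −104917·756603 + 366344·216683
So 1 = (-104917)·756603 + (366344)·216683.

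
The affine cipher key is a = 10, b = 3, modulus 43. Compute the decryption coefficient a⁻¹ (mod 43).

Extended Euclidean algorithm:
43 = 4×10 + 3
10 = 3×3 + 1
3 = 3×1 + 0
gcd = 1, so the inverse exists. Back-substitute:
1 = 10 − 3·3
1 = −3·43 + 13·10
So 10·13 ≡ 1 (mod 43).

13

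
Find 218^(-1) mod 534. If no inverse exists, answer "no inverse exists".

no inverse exists

Compute gcd(218, 534):
534 = 2×218 + 98
218 = 2×98 + 22
98 = 4×22 + 10
22 = 2×10 + 2
10 = 5×2 + 0
gcd(218, 534) = 2 ≠ 1, so 218 has no multiplicative inverse modulo 534.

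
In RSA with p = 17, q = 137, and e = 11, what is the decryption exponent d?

1187

φ(n) = (p−1)(q−1) = 16·136 = 2176.
Need d with 11·d ≡ 1 (mod 2176). Apply the extended Euclidean algorithm:
2176 = 197×11 + 9
11 = 1×9 + 2
9 = 4×2 + 1
2 = 2×1 + 0
Back-substitute:
1 = 9 − 4·2
1 = −4·11 + 5·9
1 = 5·2176 − 989·11
So 11·(-989) ≡ 1 (mod 2176), hence d ≡ -989 ≡ 1187 (mod 2176).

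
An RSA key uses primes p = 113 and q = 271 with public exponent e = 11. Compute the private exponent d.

27491

φ(n) = (p−1)(q−1) = 112·270 = 30240.
Need d with 11·d ≡ 1 (mod 30240). Apply the extended Euclidean algorithm:
30240 = 2749×11 + 1
11 = 11×1 + 0
Back-substitute:
1 = 30240 − 2749·11
So 11·(-2749) ≡ 1 (mod 30240), hence d ≡ -2749 ≡ 27491 (mod 30240).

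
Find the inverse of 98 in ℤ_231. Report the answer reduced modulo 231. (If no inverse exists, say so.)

no inverse exists

Compute gcd(98, 231):
231 = 2*98 + 35
98 = 2*35 + 28
35 = 1*28 + 7
28 = 4*7 + 0
The gcd is 7, not 1, hence no inverse exists.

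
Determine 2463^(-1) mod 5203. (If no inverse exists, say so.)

2254

gcd(5203, 2463) by repeated division:
5203 = 2*2463 + 277
2463 = 8*277 + 247
277 = 1*247 + 30
247 = 8*30 + 7
30 = 4*7 + 2
7 = 3*2 + 1
2 = 2*1 + 0
The gcd is 1. Working backward:
1 = 7 − 3·2
1 = −3·30 + 13·7
1 = 13·247 − 107·30
1 = −107·277 + 120·247
1 = 120·2463 − 1067·277
1 = −1067·5203 + 2254·2463
So 2463·2254 ≡ 1 (mod 5203).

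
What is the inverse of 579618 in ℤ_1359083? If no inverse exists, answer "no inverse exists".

gcd(1359083, 579618) by repeated division:
1359083 = 2·579618 + 199847
579618 = 2·199847 + 179924
199847 = 1·179924 + 19923
179924 = 9·19923 + 617
19923 = 32·617 + 179
617 = 3·179 + 80
179 = 2·80 + 19
80 = 4·19 + 4
19 = 4·4 + 3
4 = 1·3 + 1
3 = 3·1 + 0
The gcd is 1. Working backward:
1 = 4 − 3
1 = −19 + 5·4
1 = 5·80 − 21·19
1 = −21·179 + 47·80
1 = 47·617 − 162·179
1 = −162·19923 + 5231·617
1 = 5231·179924 − 47241·19923
1 = −47241·199847 + 52472·179924
1 = 52472·579618 − 152185·199847
1 = −152185·1359083 + 356842·579618
So 579618·356842 ≡ 1 (mod 1359083).

356842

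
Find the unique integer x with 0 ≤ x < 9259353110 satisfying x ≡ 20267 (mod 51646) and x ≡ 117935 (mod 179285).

124900295

Write x = 20267 + 51646·k. Then 51646·k ≡ 117935 − 20267 ≡ 97668 (mod 179285).
Need 51646⁻¹ mod 179285. Extended Euclid on (179285, 51646):
179285 = 3*51646 + 24347
51646 = 2*24347 + 2952
24347 = 8*2952 + 731
2952 = 4*731 + 28
731 = 26*28 + 3
28 = 9*3 + 1
3 = 3*1 + 0
Back-substitute:
1 = 28 − 9·3
1 = −9·731 + 235·28
1 = 235·2952 − 949·731
1 = −949·24347 + 7827·2952
1 = 7827·51646 − 16603·24347
1 = −16603·179285 + 57636·51646
51646⁻¹ ≡ 57636 (mod 179285), so k ≡ 57636·97668 ≡ 2418 (mod 179285).
x = 20267 + 51646·2418 = 124900295.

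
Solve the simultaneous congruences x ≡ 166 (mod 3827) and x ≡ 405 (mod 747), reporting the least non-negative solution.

Write x = 166 + 3827·k. Then 3827·k ≡ 405 − 166 ≡ 239 (mod 747).
Need 3827⁻¹ mod 747. Extended Euclid on (747, 92):
747 = 8*92 + 11
92 = 8*11 + 4
11 = 2*4 + 3
4 = 1*3 + 1
3 = 3*1 + 0
Back-substitute:
1 = 4 − 3
1 = −11 + 3·4
1 = 3·92 − 25·11
1 = −25·747 + 203·92
3827⁻¹ ≡ 203 (mod 747), so k ≡ 203·239 ≡ 709 (mod 747).
x = 166 + 3827·709 = 2713509.

2713509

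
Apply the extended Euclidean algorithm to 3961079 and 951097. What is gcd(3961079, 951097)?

1

Euclidean algorithm:
3961079 = 4×951097 + 156691
951097 = 6×156691 + 10951
156691 = 14×10951 + 3377
10951 = 3×3377 + 820
3377 = 4×820 + 97
820 = 8×97 + 44
97 = 2×44 + 9
44 = 4×9 + 8
9 = 1×8 + 1
8 = 8×1 + 0
gcd(3961079, 951097) = 1.
Working backward:
1 = 9 − 8
1 = −44 + 5·9
1 = 5·97 − 11·44
1 = −11·820 + 93·97
1 = 93·3377 − 383·820
1 = −383·10951 + 1242·3377
1 = 1242·156691 − 17771·10951
1 = −17771·951097 + 107868·156691
1 = 107868·3961079 − 449243·951097
So 1 = (107868)·3961079 + (-449243)·951097.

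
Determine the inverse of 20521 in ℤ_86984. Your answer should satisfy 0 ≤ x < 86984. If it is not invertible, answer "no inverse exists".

12089

Apply the Euclidean algorithm to 86984 and 20521:
86984 = 4*20521 + 4900
20521 = 4*4900 + 921
4900 = 5*921 + 295
921 = 3*295 + 36
295 = 8*36 + 7
36 = 5*7 + 1
7 = 7*1 + 0
Since gcd(20521, 86984) = 1, back-substitute to write 1 as a combination:
1 = 36 − 5·7
1 = −5·295 + 41·36
1 = 41·921 − 128·295
1 = −128·4900 + 681·921
1 = 681·20521 − 2852·4900
1 = −2852·86984 + 12089·20521
So 20521·12089 ≡ 1 (mod 86984).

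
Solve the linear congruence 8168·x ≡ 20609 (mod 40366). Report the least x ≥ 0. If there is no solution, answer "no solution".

no solution

gcd(8168, 40366):
40366 = 4*8168 + 7694
8168 = 1*7694 + 474
7694 = 16*474 + 110
474 = 4*110 + 34
110 = 3*34 + 8
34 = 4*8 + 2
8 = 4*2 + 0
gcd = 2, but 2 ∤ 20609, so the congruence has no solution.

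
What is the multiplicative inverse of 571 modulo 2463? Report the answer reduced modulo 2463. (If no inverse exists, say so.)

1087

Extended Euclidean algorithm:
2463 = 4×571 + 179
571 = 3×179 + 34
179 = 5×34 + 9
34 = 3×9 + 7
9 = 1×7 + 2
7 = 3×2 + 1
2 = 2×1 + 0
The gcd is 1. Working backward:
1 = 7 − 3·2
1 = −3·9 + 4·7
1 = 4·34 − 15·9
1 = −15·179 + 79·34
1 = 79·571 − 252·179
1 = −252·2463 + 1087·571
So 571·1087 ≡ 1 (mod 2463).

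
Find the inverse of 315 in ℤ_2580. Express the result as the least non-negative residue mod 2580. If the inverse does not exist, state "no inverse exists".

Euclidean algorithm on 2580, 315:
2580 = 8·315 + 60
315 = 5·60 + 15
60 = 4·15 + 0
Since gcd = 15 > 1, 315 is not a unit mod 2580.

no inverse exists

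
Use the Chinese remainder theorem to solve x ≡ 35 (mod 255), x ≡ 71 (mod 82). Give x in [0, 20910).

Write x = 35 + 255·k. Then 255·k ≡ 71 − 35 ≡ 36 (mod 82).
Need 255⁻¹ mod 82. Extended Euclid on (82, 9):
82 = 9·9 + 1
9 = 9·1 + 0
Back-substitute:
1 = 82 − 9·9
255⁻¹ ≡ 73 (mod 82), so k ≡ 73·36 ≡ 4 (mod 82).
x = 35 + 255·4 = 1055.

1055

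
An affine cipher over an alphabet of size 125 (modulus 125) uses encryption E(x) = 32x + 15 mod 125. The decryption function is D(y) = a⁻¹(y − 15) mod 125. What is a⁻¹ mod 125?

Extended Euclidean algorithm:
125 = 3×32 + 29
32 = 1×29 + 3
29 = 9×3 + 2
3 = 1×2 + 1
2 = 2×1 + 0
gcd = 1, so the inverse exists. Back-substitute:
1 = 3 − 2
1 = −29 + 10·3
1 = 10·32 − 11·29
1 = −11·125 + 43·32
So 32·43 ≡ 1 (mod 125).

43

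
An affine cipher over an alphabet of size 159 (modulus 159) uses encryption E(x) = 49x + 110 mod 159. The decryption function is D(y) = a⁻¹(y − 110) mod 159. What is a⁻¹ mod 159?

Apply the Euclidean algorithm to 159 and 49:
159 = 3·49 + 12
49 = 4·12 + 1
12 = 12·1 + 0
The gcd is 1. Working backward:
1 = 49 − 4·12
1 = −4·159 + 13·49
So 49·13 ≡ 1 (mod 159).

13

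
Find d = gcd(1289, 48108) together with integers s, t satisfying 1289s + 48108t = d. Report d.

Euclidean algorithm:
48108 = 37×1289 + 415
1289 = 3×415 + 44
415 = 9×44 + 19
44 = 2×19 + 6
19 = 3×6 + 1
6 = 6×1 + 0
gcd(1289, 48108) = 1.
Back-substituting:
1 = 19 − 3·6
1 = −3·44 + 7·19
1 = 7·415 − 66·44
1 = −66·1289 + 205·415
1 = 205·48108 − 7651·1289
So 1 = (205)·48108 + (-7651)·1289.

1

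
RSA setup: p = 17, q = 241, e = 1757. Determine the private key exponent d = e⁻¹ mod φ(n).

2933

φ(n) = (p−1)(q−1) = 16·240 = 3840.
Need d with 1757·d ≡ 1 (mod 3840). Apply the extended Euclidean algorithm:
3840 = 2·1757 + 326
1757 = 5·326 + 127
326 = 2·127 + 72
127 = 1·72 + 55
72 = 1·55 + 17
55 = 3·17 + 4
17 = 4·4 + 1
4 = 4·1 + 0
Back-substitute:
1 = 17 − 4·4
1 = −4·55 + 13·17
1 = 13·72 − 17·55
1 = −17·127 + 30·72
1 = 30·326 − 77·127
1 = −77·1757 + 415·326
1 = 415·3840 − 907·1757
So 1757·(-907) ≡ 1 (mod 3840), hence d ≡ -907 ≡ 2933 (mod 3840).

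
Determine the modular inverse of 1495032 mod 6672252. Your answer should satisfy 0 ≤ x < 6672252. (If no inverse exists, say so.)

Euclidean algorithm on 6672252, 1495032:
6672252 = 4*1495032 + 692124
1495032 = 2*692124 + 110784
692124 = 6*110784 + 27420
110784 = 4*27420 + 1104
27420 = 24*1104 + 924
1104 = 1*924 + 180
924 = 5*180 + 24
180 = 7*24 + 12
24 = 2*12 + 0
Since gcd = 12 > 1, 1495032 is not a unit mod 6672252.

no inverse exists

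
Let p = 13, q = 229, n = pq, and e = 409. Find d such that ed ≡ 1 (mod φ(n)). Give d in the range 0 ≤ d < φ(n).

1465

φ(n) = (p−1)(q−1) = 12·228 = 2736.
Need d with 409·d ≡ 1 (mod 2736). Apply the extended Euclidean algorithm:
2736 = 6×409 + 282
409 = 1×282 + 127
282 = 2×127 + 28
127 = 4×28 + 15
28 = 1×15 + 13
15 = 1×13 + 2
13 = 6×2 + 1
2 = 2×1 + 0
Back-substitute:
1 = 13 − 6·2
1 = −6·15 + 7·13
1 = 7·28 − 13·15
1 = −13·127 + 59·28
1 = 59·282 − 131·127
1 = −131·409 + 190·282
1 = 190·2736 − 1271·409
So 409·(-1271) ≡ 1 (mod 2736), hence d ≡ -1271 ≡ 1465 (mod 2736).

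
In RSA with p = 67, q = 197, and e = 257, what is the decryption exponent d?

12785

φ(n) = (p−1)(q−1) = 66·196 = 12936.
Need d with 257·d ≡ 1 (mod 12936). Apply the extended Euclidean algorithm:
12936 = 50×257 + 86
257 = 2×86 + 85
86 = 1×85 + 1
85 = 85×1 + 0
Back-substitute:
1 = 86 − 85
1 = −257 + 3·86
1 = 3·12936 − 151·257
So 257·(-151) ≡ 1 (mod 12936), hence d ≡ -151 ≡ 12785 (mod 12936).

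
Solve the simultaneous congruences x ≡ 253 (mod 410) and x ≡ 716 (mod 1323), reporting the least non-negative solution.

Write x = 253 + 410·k. Then 410·k ≡ 716 − 253 ≡ 463 (mod 1323).
Need 410⁻¹ mod 1323. Extended Euclid on (1323, 410):
1323 = 3×410 + 93
410 = 4×93 + 38
93 = 2×38 + 17
38 = 2×17 + 4
17 = 4×4 + 1
4 = 4×1 + 0
Back-substitute:
1 = 17 − 4·4
1 = −4·38 + 9·17
1 = 9·93 − 22·38
1 = −22·410 + 97·93
1 = 97·1323 − 313·410
410⁻¹ ≡ 1010 (mod 1323), so k ≡ 1010·463 ≡ 611 (mod 1323).
x = 253 + 410·611 = 250763.

250763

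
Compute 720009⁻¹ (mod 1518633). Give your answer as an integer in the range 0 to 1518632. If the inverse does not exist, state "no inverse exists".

no inverse exists

Euclidean algorithm on 1518633, 720009:
1518633 = 2×720009 + 78615
720009 = 9×78615 + 12474
78615 = 6×12474 + 3771
12474 = 3×3771 + 1161
3771 = 3×1161 + 288
1161 = 4×288 + 9
288 = 32×9 + 0
gcd(720009, 1518633) = 9 ≠ 1, so 720009 has no multiplicative inverse modulo 1518633.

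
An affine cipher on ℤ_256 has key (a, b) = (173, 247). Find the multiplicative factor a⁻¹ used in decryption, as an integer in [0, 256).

37

gcd(256, 173) by repeated division:
256 = 1·173 + 83
173 = 2·83 + 7
83 = 11·7 + 6
7 = 1·6 + 1
6 = 6·1 + 0
The gcd is 1. Working backward:
1 = 7 − 6
1 = −83 + 12·7
1 = 12·173 − 25·83
1 = −25·256 + 37·173
So 173·37 ≡ 1 (mod 256).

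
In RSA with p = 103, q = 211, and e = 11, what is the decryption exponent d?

φ(n) = (p−1)(q−1) = 102·210 = 21420.
Need d with 11·d ≡ 1 (mod 21420). Apply the extended Euclidean algorithm:
21420 = 1947·11 + 3
11 = 3·3 + 2
3 = 1·2 + 1
2 = 2·1 + 0
Back-substitute:
1 = 3 − 2
1 = −11 + 4·3
1 = 4·21420 − 7789·11
So 11·(-7789) ≡ 1 (mod 21420), hence d ≡ -7789 ≡ 13631 (mod 21420).

13631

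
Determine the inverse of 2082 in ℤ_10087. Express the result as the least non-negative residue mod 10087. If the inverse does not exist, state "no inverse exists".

7495

Extended Euclidean algorithm:
10087 = 4×2082 + 1759
2082 = 1×1759 + 323
1759 = 5×323 + 144
323 = 2×144 + 35
144 = 4×35 + 4
35 = 8×4 + 3
4 = 1×3 + 1
3 = 3×1 + 0
gcd = 1, so the inverse exists. Back-substitute:
1 = 4 − 3
1 = −35 + 9·4
1 = 9·144 − 37·35
1 = −37·323 + 83·144
1 = 83·1759 − 452·323
1 = −452·2082 + 535·1759
1 = 535·10087 − 2592·2082
Hence 2082⁻¹ ≡ -2592 ≡ 7495 (mod 10087).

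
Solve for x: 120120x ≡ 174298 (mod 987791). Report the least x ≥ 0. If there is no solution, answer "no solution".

no solution

gcd(120120, 987791):
987791 = 8*120120 + 26831
120120 = 4*26831 + 12796
26831 = 2*12796 + 1239
12796 = 10*1239 + 406
1239 = 3*406 + 21
406 = 19*21 + 7
21 = 3*7 + 0
gcd = 7, but 7 ∤ 174298, so the congruence has no solution.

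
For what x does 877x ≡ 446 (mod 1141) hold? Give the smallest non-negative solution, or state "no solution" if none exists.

370

First find gcd(877, 1141):
1141 = 1·877 + 264
877 = 3·264 + 85
264 = 3·85 + 9
85 = 9·9 + 4
9 = 2·4 + 1
4 = 4·1 + 0
gcd = 1, so a unique solution mod 1141 exists.
Back-substitute for the Bézout coefficients:
1 = 9 − 2·4
1 = −2·85 + 19·9
1 = 19·264 − 59·85
1 = −59·877 + 196·264
1 = 196·1141 − 255·877
So 877·(-255) ≡ 1 (mod 1141), giving 877⁻¹ ≡ 886.
x ≡ 877⁻¹·446 ≡ 886·446 ≡ 370 (mod 1141).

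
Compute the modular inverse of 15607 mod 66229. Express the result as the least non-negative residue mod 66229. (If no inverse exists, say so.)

Extended Euclidean algorithm:
66229 = 4·15607 + 3801
15607 = 4·3801 + 403
3801 = 9·403 + 174
403 = 2·174 + 55
174 = 3·55 + 9
55 = 6·9 + 1
9 = 9·1 + 0
Since gcd(15607, 66229) = 1, back-substitute to write 1 as a combination:
1 = 55 − 6·9
1 = −6·174 + 19·55
1 = 19·403 − 44·174
1 = −44·3801 + 415·403
1 = 415·15607 − 1704·3801
1 = −1704·66229 + 7231·15607
So 15607·7231 ≡ 1 (mod 66229).

7231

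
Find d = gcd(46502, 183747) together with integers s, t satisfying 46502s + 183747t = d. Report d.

1

Apply Euclid's algorithm to 183747 and 46502:
183747 = 3×46502 + 44241
46502 = 1×44241 + 2261
44241 = 19×2261 + 1282
2261 = 1×1282 + 979
1282 = 1×979 + 303
979 = 3×303 + 70
303 = 4×70 + 23
70 = 3×23 + 1
23 = 23×1 + 0
gcd(46502, 183747) = 1.
Working backward:
1 = 70 − 3·23
1 = −3·303 + 13·70
1 = 13·979 − 42·303
1 = −42·1282 + 55·979
1 = 55·2261 − 97·1282
1 = −97·44241 + 1898·2261
1 = 1898·46502 − 1995·44241
1 = −1995·183747 + 7883·46502
So 1 = (-1995)·183747 + (7883)·46502.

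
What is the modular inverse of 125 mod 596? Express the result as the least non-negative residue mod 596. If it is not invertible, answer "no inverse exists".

gcd(596, 125) by repeated division:
596 = 4·125 + 96
125 = 1·96 + 29
96 = 3·29 + 9
29 = 3·9 + 2
9 = 4·2 + 1
2 = 2·1 + 0
The gcd is 1. Working backward:
1 = 9 − 4·2
1 = −4·29 + 13·9
1 = 13·96 − 43·29
1 = −43·125 + 56·96
1 = 56·596 − 267·125
Hence 125⁻¹ ≡ -267 ≡ 329 (mod 596).

329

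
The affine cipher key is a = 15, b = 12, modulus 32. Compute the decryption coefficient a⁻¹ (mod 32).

gcd(32, 15) by repeated division:
32 = 2*15 + 2
15 = 7*2 + 1
2 = 2*1 + 0
gcd = 1, so the inverse exists. Back-substitute:
1 = 15 − 7·2
1 = −7·32 + 15·15
So 15·15 ≡ 1 (mod 32).

15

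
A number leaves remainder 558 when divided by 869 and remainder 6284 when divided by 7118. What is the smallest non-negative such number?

Write x = 558 + 869·k. Then 869·k ≡ 6284 − 558 ≡ 5726 (mod 7118).
Need 869⁻¹ mod 7118. Extended Euclid on (7118, 869):
7118 = 8×869 + 166
869 = 5×166 + 39
166 = 4×39 + 10
39 = 3×10 + 9
10 = 1×9 + 1
9 = 9×1 + 0
Back-substitute:
1 = 10 − 9
1 = −39 + 4·10
1 = 4·166 − 17·39
1 = −17·869 + 89·166
1 = 89·7118 − 729·869
869⁻¹ ≡ 6389 (mod 7118), so k ≡ 6389·5726 ≡ 4012 (mod 7118).
x = 558 + 869·4012 = 3486986.

3486986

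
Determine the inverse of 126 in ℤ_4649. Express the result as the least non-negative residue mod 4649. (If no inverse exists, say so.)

3579

gcd(4649, 126) by repeated division:
4649 = 36*126 + 113
126 = 1*113 + 13
113 = 8*13 + 9
13 = 1*9 + 4
9 = 2*4 + 1
4 = 4*1 + 0
gcd = 1, so the inverse exists. Back-substitute:
1 = 9 − 2·4
1 = −2·13 + 3·9
1 = 3·113 − 26·13
1 = −26·126 + 29·113
1 = 29·4649 − 1070·126
Thus 126·(-1070) ≡ 1 (mod 4649); reducing, -1070 mod 4649 = 3579.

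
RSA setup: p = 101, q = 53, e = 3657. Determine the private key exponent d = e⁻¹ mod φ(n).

1193

φ(n) = (p−1)(q−1) = 100·52 = 5200.
Need d with 3657·d ≡ 1 (mod 5200). Apply the extended Euclidean algorithm:
5200 = 1*3657 + 1543
3657 = 2*1543 + 571
1543 = 2*571 + 401
571 = 1*401 + 170
401 = 2*170 + 61
170 = 2*61 + 48
61 = 1*48 + 13
48 = 3*13 + 9
13 = 1*9 + 4
9 = 2*4 + 1
4 = 4*1 + 0
Back-substitute:
1 = 9 − 2·4
1 = −2·13 + 3·9
1 = 3·48 − 11·13
1 = −11·61 + 14·48
1 = 14·170 − 39·61
1 = −39·401 + 92·170
1 = 92·571 − 131·401
1 = −131·1543 + 354·571
1 = 354·3657 − 839·1543
1 = −839·5200 + 1193·3657
So 3657·1193 ≡ 1 (mod 5200), hence d = 1193.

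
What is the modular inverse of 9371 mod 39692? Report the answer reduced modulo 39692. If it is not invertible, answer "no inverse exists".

Extended Euclidean algorithm:
39692 = 4×9371 + 2208
9371 = 4×2208 + 539
2208 = 4×539 + 52
539 = 10×52 + 19
52 = 2×19 + 14
19 = 1×14 + 5
14 = 2×5 + 4
5 = 1×4 + 1
4 = 4×1 + 0
gcd = 1, so the inverse exists. Back-substitute:
1 = 5 − 4
1 = −14 + 3·5
1 = 3·19 − 4·14
1 = −4·52 + 11·19
1 = 11·539 − 114·52
1 = −114·2208 + 467·539
1 = 467·9371 − 1982·2208
1 = −1982·39692 + 8395·9371
So 9371·8395 ≡ 1 (mod 39692).

8395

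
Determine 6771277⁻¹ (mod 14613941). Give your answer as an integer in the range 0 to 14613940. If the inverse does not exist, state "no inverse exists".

gcd(14613941, 6771277) by repeated division:
14613941 = 2*6771277 + 1071387
6771277 = 6*1071387 + 342955
1071387 = 3*342955 + 42522
342955 = 8*42522 + 2779
42522 = 15*2779 + 837
2779 = 3*837 + 268
837 = 3*268 + 33
268 = 8*33 + 4
33 = 8*4 + 1
4 = 4*1 + 0
Since gcd(6771277, 14613941) = 1, back-substitute to write 1 as a combination:
1 = 33 − 8·4
1 = −8·268 + 65·33
1 = 65·837 − 203·268
1 = −203·2779 + 674·837
1 = 674·42522 − 10313·2779
1 = −10313·342955 + 83178·42522
1 = 83178·1071387 − 259847·342955
1 = −259847·6771277 + 1642260·1071387
1 = 1642260·14613941 − 3544367·6771277
Thus 6771277·(-3544367) ≡ 1 (mod 14613941); reducing, -3544367 mod 14613941 = 11069574.

11069574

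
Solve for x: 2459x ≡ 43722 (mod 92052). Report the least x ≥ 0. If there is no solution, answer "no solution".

First find gcd(2459, 92052):
92052 = 37·2459 + 1069
2459 = 2·1069 + 321
1069 = 3·321 + 106
321 = 3·106 + 3
106 = 35·3 + 1
3 = 3·1 + 0
gcd = 1, so a unique solution mod 92052 exists.
Back-substitute for the Bézout coefficients:
1 = 106 − 35·3
1 = −35·321 + 106·106
1 = 106·1069 − 353·321
1 = −353·2459 + 812·1069
1 = 812·92052 − 30397·2459
So 2459·(-30397) ≡ 1 (mod 92052), giving 2459⁻¹ ≡ 61655.
x ≡ 2459⁻¹·43722 ≡ 61655·43722 ≡ 29142 (mod 92052).

29142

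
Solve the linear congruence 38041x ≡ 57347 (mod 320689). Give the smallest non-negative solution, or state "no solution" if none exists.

201978

First find gcd(38041, 320689):
320689 = 8×38041 + 16361
38041 = 2×16361 + 5319
16361 = 3×5319 + 404
5319 = 13×404 + 67
404 = 6×67 + 2
67 = 33×2 + 1
2 = 2×1 + 0
gcd = 1, so a unique solution mod 320689 exists.
Back-substitute for the Bézout coefficients:
1 = 67 − 33·2
1 = −33·404 + 199·67
1 = 199·5319 − 2620·404
1 = −2620·16361 + 8059·5319
1 = 8059·38041 − 18738·16361
1 = −18738·320689 + 157963·38041
So 38041·(157963) ≡ 1 (mod 320689), giving 38041⁻¹ ≡ 157963.
x ≡ 38041⁻¹·57347 ≡ 157963·57347 ≡ 201978 (mod 320689).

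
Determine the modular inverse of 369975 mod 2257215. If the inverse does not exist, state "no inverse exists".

Euclidean algorithm on 2257215, 369975:
2257215 = 6·369975 + 37365
369975 = 9·37365 + 33690
37365 = 1·33690 + 3675
33690 = 9·3675 + 615
3675 = 5·615 + 600
615 = 1·600 + 15
600 = 40·15 + 0
gcd(369975, 2257215) = 15 ≠ 1, so 369975 has no multiplicative inverse modulo 2257215.

no inverse exists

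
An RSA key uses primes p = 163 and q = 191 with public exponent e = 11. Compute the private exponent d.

φ(n) = (p−1)(q−1) = 162·190 = 30780.
Need d with 11·d ≡ 1 (mod 30780). Apply the extended Euclidean algorithm:
30780 = 2798·11 + 2
11 = 5·2 + 1
2 = 2·1 + 0
Back-substitute:
1 = 11 − 5·2
1 = −5·30780 + 13991·11
So 11·13991 ≡ 1 (mod 30780), hence d = 13991.

13991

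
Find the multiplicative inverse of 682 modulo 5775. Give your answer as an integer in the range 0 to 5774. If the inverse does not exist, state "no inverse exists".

Euclidean algorithm on 5775, 682:
5775 = 8*682 + 319
682 = 2*319 + 44
319 = 7*44 + 11
44 = 4*11 + 0
Since gcd = 11 > 1, 682 is not a unit mod 5775.

no inverse exists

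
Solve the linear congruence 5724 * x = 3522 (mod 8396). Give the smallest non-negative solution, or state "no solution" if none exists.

gcd(5724, 8396):
8396 = 1×5724 + 2672
5724 = 2×2672 + 380
2672 = 7×380 + 12
380 = 31×12 + 8
12 = 1×8 + 4
8 = 2×4 + 0
gcd = 4, but 4 ∤ 3522, so the congruence has no solution.

no solution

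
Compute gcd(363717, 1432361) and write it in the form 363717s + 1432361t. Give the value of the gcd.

1

Repeated division:
1432361 = 3×363717 + 341210
363717 = 1×341210 + 22507
341210 = 15×22507 + 3605
22507 = 6×3605 + 877
3605 = 4×877 + 97
877 = 9×97 + 4
97 = 24×4 + 1
4 = 4×1 + 0
gcd(363717, 1432361) = 1.
Express as a combination:
1 = 97 − 24·4
1 = −24·877 + 217·97
1 = 217·3605 − 892·877
1 = −892·22507 + 5569·3605
1 = 5569·341210 − 84427·22507
1 = −84427·363717 + 89996·341210
1 = 89996·1432361 − 354415·363717
So 1 = (89996)·1432361 + (-354415)·363717.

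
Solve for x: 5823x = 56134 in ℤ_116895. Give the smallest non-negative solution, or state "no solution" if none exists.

gcd(5823, 116895):
116895 = 20·5823 + 435
5823 = 13·435 + 168
435 = 2·168 + 99
168 = 1·99 + 69
99 = 1·69 + 30
69 = 2·30 + 9
30 = 3·9 + 3
9 = 3·3 + 0
gcd = 3, but 3 ∤ 56134, so the congruence has no solution.

no solution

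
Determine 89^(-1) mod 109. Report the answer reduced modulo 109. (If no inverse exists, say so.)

49

Run Euclid on (109, 89):
109 = 1×89 + 20
89 = 4×20 + 9
20 = 2×9 + 2
9 = 4×2 + 1
2 = 2×1 + 0
gcd = 1, so the inverse exists. Back-substitute:
1 = 9 − 4·2
1 = −4·20 + 9·9
1 = 9·89 − 40·20
1 = −40·109 + 49·89
So 89·49 ≡ 1 (mod 109).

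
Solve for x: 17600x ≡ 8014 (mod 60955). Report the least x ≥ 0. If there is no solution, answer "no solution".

no solution

gcd(17600, 60955):
60955 = 3·17600 + 8155
17600 = 2·8155 + 1290
8155 = 6·1290 + 415
1290 = 3·415 + 45
415 = 9·45 + 10
45 = 4·10 + 5
10 = 2·5 + 0
gcd = 5, but 5 ∤ 8014, so the congruence has no solution.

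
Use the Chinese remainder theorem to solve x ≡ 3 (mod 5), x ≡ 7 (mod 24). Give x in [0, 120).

Write x = 3 + 5·k. Then 5·k ≡ 7 − 3 ≡ 4 (mod 24).
Need 5⁻¹ mod 24. Extended Euclid on (24, 5):
24 = 4×5 + 4
5 = 1×4 + 1
4 = 4×1 + 0
Back-substitute:
1 = 5 − 4
1 = −24 + 5·5
5⁻¹ ≡ 5 (mod 24), so k ≡ 5·4 ≡ 20 (mod 24).
x = 3 + 5·20 = 103.

103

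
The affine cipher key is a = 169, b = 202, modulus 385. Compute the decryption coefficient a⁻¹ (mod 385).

344

Apply the Euclidean algorithm to 385 and 169:
385 = 2×169 + 47
169 = 3×47 + 28
47 = 1×28 + 19
28 = 1×19 + 9
19 = 2×9 + 1
9 = 9×1 + 0
Since gcd(169, 385) = 1, back-substitute to write 1 as a combination:
1 = 19 − 2·9
1 = −2·28 + 3·19
1 = 3·47 − 5·28
1 = −5·169 + 18·47
1 = 18·385 − 41·169
Thus 169·(-41) ≡ 1 (mod 385); reducing, -41 mod 385 = 344.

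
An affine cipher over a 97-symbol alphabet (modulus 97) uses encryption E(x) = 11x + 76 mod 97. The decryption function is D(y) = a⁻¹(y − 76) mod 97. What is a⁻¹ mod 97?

Extended Euclidean algorithm:
97 = 8·11 + 9
11 = 1·9 + 2
9 = 4·2 + 1
2 = 2·1 + 0
gcd = 1, so the inverse exists. Back-substitute:
1 = 9 − 4·2
1 = −4·11 + 5·9
1 = 5·97 − 44·11
Hence 11⁻¹ ≡ -44 ≡ 53 (mod 97).

53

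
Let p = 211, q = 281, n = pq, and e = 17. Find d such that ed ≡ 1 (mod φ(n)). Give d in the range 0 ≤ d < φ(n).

20753

φ(n) = (p−1)(q−1) = 210·280 = 58800.
Need d with 17·d ≡ 1 (mod 58800). Apply the extended Euclidean algorithm:
58800 = 3458×17 + 14
17 = 1×14 + 3
14 = 4×3 + 2
3 = 1×2 + 1
2 = 2×1 + 0
Back-substitute:
1 = 3 − 2
1 = −14 + 5·3
1 = 5·17 − 6·14
1 = −6·58800 + 20753·17
So 17·20753 ≡ 1 (mod 58800), hence d = 20753.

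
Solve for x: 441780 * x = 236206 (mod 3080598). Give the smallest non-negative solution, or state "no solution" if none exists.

no solution

gcd(441780, 3080598):
3080598 = 6*441780 + 429918
441780 = 1*429918 + 11862
429918 = 36*11862 + 2886
11862 = 4*2886 + 318
2886 = 9*318 + 24
318 = 13*24 + 6
24 = 4*6 + 0
gcd = 6, but 6 ∤ 236206, so the congruence has no solution.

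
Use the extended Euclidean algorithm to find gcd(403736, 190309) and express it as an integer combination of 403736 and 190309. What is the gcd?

Euclidean algorithm:
403736 = 2×190309 + 23118
190309 = 8×23118 + 5365
23118 = 4×5365 + 1658
5365 = 3×1658 + 391
1658 = 4×391 + 94
391 = 4×94 + 15
94 = 6×15 + 4
15 = 3×4 + 3
4 = 1×3 + 1
3 = 3×1 + 0
gcd(403736, 190309) = 1.
Working backward:
1 = 4 − 3
1 = −15 + 4·4
1 = 4·94 − 25·15
1 = −25·391 + 104·94
1 = 104·1658 − 441·391
1 = −441·5365 + 1427·1658
1 = 1427·23118 − 6149·5365
1 = −6149·190309 + 50619·23118
1 = 50619·403736 − 107387·190309
So 1 = (50619)·403736 + (-107387)·190309.

1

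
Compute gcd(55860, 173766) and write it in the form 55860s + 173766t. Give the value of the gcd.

Repeated division:
173766 = 3·55860 + 6186
55860 = 9·6186 + 186
6186 = 33·186 + 48
186 = 3·48 + 42
48 = 1·42 + 6
42 = 7·6 + 0
gcd(55860, 173766) = 6.
Working backward:
6 = 48 − 42
6 = −186 + 4·48
6 = 4·6186 − 133·186
6 = −133·55860 + 1201·6186
6 = 1201·173766 − 3736·55860
So 6 = (1201)·173766 + (-3736)·55860.

6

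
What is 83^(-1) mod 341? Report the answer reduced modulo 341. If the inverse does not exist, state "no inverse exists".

Run Euclid on (341, 83):
341 = 4*83 + 9
83 = 9*9 + 2
9 = 4*2 + 1
2 = 2*1 + 0
Since gcd(83, 341) = 1, back-substitute to write 1 as a combination:
1 = 9 − 4·2
1 = −4·83 + 37·9
1 = 37·341 − 152·83
Hence 83⁻¹ ≡ -152 ≡ 189 (mod 341).

189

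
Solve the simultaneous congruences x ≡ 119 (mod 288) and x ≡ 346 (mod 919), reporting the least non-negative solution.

39863

Write x = 119 + 288·k. Then 288·k ≡ 346 − 119 ≡ 227 (mod 919).
Need 288⁻¹ mod 919. Extended Euclid on (919, 288):
919 = 3·288 + 55
288 = 5·55 + 13
55 = 4·13 + 3
13 = 4·3 + 1
3 = 3·1 + 0
Back-substitute:
1 = 13 − 4·3
1 = −4·55 + 17·13
1 = 17·288 − 89·55
1 = −89·919 + 284·288
288⁻¹ ≡ 284 (mod 919), so k ≡ 284·227 ≡ 138 (mod 919).
x = 119 + 288·138 = 39863.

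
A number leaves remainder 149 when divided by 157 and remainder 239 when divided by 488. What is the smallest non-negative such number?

Write x = 149 + 157·k. Then 157·k ≡ 239 − 149 ≡ 90 (mod 488).
Need 157⁻¹ mod 488. Extended Euclid on (488, 157):
488 = 3×157 + 17
157 = 9×17 + 4
17 = 4×4 + 1
4 = 4×1 + 0
Back-substitute:
1 = 17 − 4·4
1 = −4·157 + 37·17
1 = 37·488 − 115·157
157⁻¹ ≡ 373 (mod 488), so k ≡ 373·90 ≡ 386 (mod 488).
x = 149 + 157·386 = 60751.

60751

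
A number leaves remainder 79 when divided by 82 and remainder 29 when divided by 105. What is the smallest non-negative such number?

Write x = 79 + 82·k. Then 82·k ≡ 29 − 79 ≡ 55 (mod 105).
Need 82⁻¹ mod 105. Extended Euclid on (105, 82):
105 = 1×82 + 23
82 = 3×23 + 13
23 = 1×13 + 10
13 = 1×10 + 3
10 = 3×3 + 1
3 = 3×1 + 0
Back-substitute:
1 = 10 − 3·3
1 = −3·13 + 4·10
1 = 4·23 − 7·13
1 = −7·82 + 25·23
1 = 25·105 − 32·82
82⁻¹ ≡ 73 (mod 105), so k ≡ 73·55 ≡ 25 (mod 105).
x = 79 + 82·25 = 2129.

2129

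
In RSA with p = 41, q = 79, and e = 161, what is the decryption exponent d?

φ(n) = (p−1)(q−1) = 40·78 = 3120.
Need d with 161·d ≡ 1 (mod 3120). Apply the extended Euclidean algorithm:
3120 = 19·161 + 61
161 = 2·61 + 39
61 = 1·39 + 22
39 = 1·22 + 17
22 = 1·17 + 5
17 = 3·5 + 2
5 = 2·2 + 1
2 = 2·1 + 0
Back-substitute:
1 = 5 − 2·2
1 = −2·17 + 7·5
1 = 7·22 − 9·17
1 = −9·39 + 16·22
1 = 16·61 − 25·39
1 = −25·161 + 66·61
1 = 66·3120 − 1279·161
So 161·(-1279) ≡ 1 (mod 3120), hence d ≡ -1279 ≡ 1841 (mod 3120).

1841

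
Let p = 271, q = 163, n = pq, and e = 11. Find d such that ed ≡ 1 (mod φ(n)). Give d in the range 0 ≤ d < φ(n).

31811

φ(n) = (p−1)(q−1) = 270·162 = 43740.
Need d with 11·d ≡ 1 (mod 43740). Apply the extended Euclidean algorithm:
43740 = 3976×11 + 4
11 = 2×4 + 3
4 = 1×3 + 1
3 = 3×1 + 0
Back-substitute:
1 = 4 − 3
1 = −11 + 3·4
1 = 3·43740 − 11929·11
So 11·(-11929) ≡ 1 (mod 43740), hence d ≡ -11929 ≡ 31811 (mod 43740).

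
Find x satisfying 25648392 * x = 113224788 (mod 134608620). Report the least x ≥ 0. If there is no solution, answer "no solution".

6845274

First find gcd(25648392, 134608620):
134608620 = 5*25648392 + 6366660
25648392 = 4*6366660 + 181752
6366660 = 35*181752 + 5340
181752 = 34*5340 + 192
5340 = 27*192 + 156
192 = 1*156 + 36
156 = 4*36 + 12
36 = 3*12 + 0
gcd = 12 and 12 | 113224788, so solutions exist. Divide through by 12: 2137366x ≡ 9435399 (mod 11217385).
Now find 2137366⁻¹ mod 11217385:
11217385 = 5·2137366 + 530555
2137366 = 4·530555 + 15146
530555 = 35·15146 + 445
15146 = 34·445 + 16
445 = 27·16 + 13
16 = 1·13 + 3
13 = 4·3 + 1
3 = 3·1 + 0
Back-substitute:
1 = 13 − 4·3
1 = −4·16 + 5·13
1 = 5·445 − 139·16
1 = −139·15146 + 4731·445
1 = 4731·530555 − 165724·15146
1 = −165724·2137366 + 667627·530555
1 = 667627·11217385 − 3503859·2137366
So 2137366·(-3503859) ≡ 1 (mod 11217385), i.e. 2137366⁻¹ ≡ 7713526.
Then x ≡ 7713526·9435399 ≡ 6845274 (mod 11217385); the smallest non-negative solution is x = 6845274.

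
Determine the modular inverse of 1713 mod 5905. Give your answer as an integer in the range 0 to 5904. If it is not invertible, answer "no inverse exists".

Extended Euclidean algorithm:
5905 = 3·1713 + 766
1713 = 2·766 + 181
766 = 4·181 + 42
181 = 4·42 + 13
42 = 3·13 + 3
13 = 4·3 + 1
3 = 3·1 + 0
gcd = 1, so the inverse exists. Back-substitute:
1 = 13 − 4·3
1 = −4·42 + 13·13
1 = 13·181 − 56·42
1 = −56·766 + 237·181
1 = 237·1713 − 530·766
1 = −530·5905 + 1827·1713
So 1713·1827 ≡ 1 (mod 5905).

1827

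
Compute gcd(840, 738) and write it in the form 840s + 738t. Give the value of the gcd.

Apply Euclid's algorithm to 840 and 738:
840 = 1*738 + 102
738 = 7*102 + 24
102 = 4*24 + 6
24 = 4*6 + 0
gcd(840, 738) = 6.
Back-substituting:
6 = 102 − 4·24
6 = −4·738 + 29·102
6 = 29·840 − 33·738
So 6 = (29)·840 + (-33)·738.

6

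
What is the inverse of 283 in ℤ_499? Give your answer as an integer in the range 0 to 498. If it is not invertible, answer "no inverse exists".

gcd(499, 283) by repeated division:
499 = 1×283 + 216
283 = 1×216 + 67
216 = 3×67 + 15
67 = 4×15 + 7
15 = 2×7 + 1
7 = 7×1 + 0
Since gcd(283, 499) = 1, back-substitute to write 1 as a combination:
1 = 15 − 2·7
1 = −2·67 + 9·15
1 = 9·216 − 29·67
1 = −29·283 + 38·216
1 = 38·499 − 67·283
Thus 283·(-67) ≡ 1 (mod 499); reducing, -67 mod 499 = 432.

432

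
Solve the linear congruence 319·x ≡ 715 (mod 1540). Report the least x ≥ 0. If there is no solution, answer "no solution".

First find gcd(319, 1540):
1540 = 4*319 + 264
319 = 1*264 + 55
264 = 4*55 + 44
55 = 1*44 + 11
44 = 4*11 + 0
gcd = 11 and 11 | 715, so solutions exist. Divide through by 11: 29x ≡ 65 (mod 140).
Now find 29⁻¹ mod 140:
140 = 4·29 + 24
29 = 1·24 + 5
24 = 4·5 + 4
5 = 1·4 + 1
4 = 4·1 + 0
Back-substitute:
1 = 5 − 4
1 = −24 + 5·5
1 = 5·29 − 6·24
1 = −6·140 + 29·29
So 29⁻¹ ≡ 29 (mod 140).
Then x ≡ 29·65 ≡ 65 (mod 140); the smallest non-negative solution is x = 65.

65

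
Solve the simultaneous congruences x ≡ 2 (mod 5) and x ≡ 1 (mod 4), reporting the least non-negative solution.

Write x = 2 + 5·k. Then 5·k ≡ 1 − 2 ≡ 3 (mod 4).
Need 5⁻¹ mod 4. Extended Euclid on (4, 1):
4 = 4*1 + 0
5⁻¹ ≡ 1 (mod 4), so k ≡ 1·3 ≡ 3 (mod 4).
x = 2 + 5·3 = 17.

17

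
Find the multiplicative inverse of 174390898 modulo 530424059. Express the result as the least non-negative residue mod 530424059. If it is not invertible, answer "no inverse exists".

Euclidean algorithm on 530424059, 174390898:
530424059 = 3·174390898 + 7251365
174390898 = 24·7251365 + 358138
7251365 = 20·358138 + 88605
358138 = 4·88605 + 3718
88605 = 23·3718 + 3091
3718 = 1·3091 + 627
3091 = 4·627 + 583
627 = 1·583 + 44
583 = 13·44 + 11
44 = 4·11 + 0
The gcd is 11, not 1, hence no inverse exists.

no inverse exists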